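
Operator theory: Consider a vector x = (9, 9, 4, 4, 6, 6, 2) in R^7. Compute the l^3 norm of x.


The l^3 norm = (sum |x_i|^3)^(1/3)
Sum of 3th powers = 729 + 729 + 64 + 64 + 216 + 216 + 8 = 2026
||x||_3 = (2026)^(1/3) = 12.6536

12.6536


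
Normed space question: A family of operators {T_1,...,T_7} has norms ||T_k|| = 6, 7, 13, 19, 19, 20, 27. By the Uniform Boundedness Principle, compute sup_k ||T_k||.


By the Uniform Boundedness Principle, the supremum of norms is finite.
sup_k ||T_k|| = max(6, 7, 13, 19, 19, 20, 27) = 27

27


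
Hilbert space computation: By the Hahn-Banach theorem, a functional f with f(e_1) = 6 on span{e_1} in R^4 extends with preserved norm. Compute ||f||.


The norm of f is given by ||f|| = sup_{||x||=1} |f(x)|.
On span{e_1}, ||e_1|| = 1, so ||f|| = |f(e_1)| / ||e_1||
= |6| / 1 = 6.0000

6.0000


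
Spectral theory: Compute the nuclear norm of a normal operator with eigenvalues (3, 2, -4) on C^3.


For a normal operator, singular values equal |eigenvalues|.
Trace norm = sum |lambda_i| = 3 + 2 + 4
= 9

9


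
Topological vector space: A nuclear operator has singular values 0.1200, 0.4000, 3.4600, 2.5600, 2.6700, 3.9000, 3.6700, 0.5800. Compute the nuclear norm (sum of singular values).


The nuclear norm is the sum of all singular values.
||T||_1 = 0.1200 + 0.4000 + 3.4600 + 2.5600 + 2.6700 + 3.9000 + 3.6700 + 0.5800
= 17.3600

17.3600


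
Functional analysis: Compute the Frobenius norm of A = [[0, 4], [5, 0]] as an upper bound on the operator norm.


||A||_F^2 = sum a_ij^2
= 0^2 + 4^2 + 5^2 + 0^2
= 0 + 16 + 25 + 0 = 41
||A||_F = sqrt(41) = 6.4031

6.4031


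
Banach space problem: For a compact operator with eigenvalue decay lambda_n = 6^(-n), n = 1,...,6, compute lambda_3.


The eigenvalue formula gives lambda_3 = 1/6^3
= 1/216
= 0.0046

0.0046


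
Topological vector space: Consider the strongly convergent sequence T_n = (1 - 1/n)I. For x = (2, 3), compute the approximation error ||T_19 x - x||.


T_19 x - x = (1 - 1/19)x - x = -x/19
||x|| = sqrt(13) = 3.6056
||T_19 x - x|| = ||x||/19 = 3.6056/19 = 0.1898

0.1898


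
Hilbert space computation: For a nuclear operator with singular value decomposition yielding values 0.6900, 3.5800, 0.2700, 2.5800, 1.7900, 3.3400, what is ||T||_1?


The nuclear norm is the sum of all singular values.
||T||_1 = 0.6900 + 3.5800 + 0.2700 + 2.5800 + 1.7900 + 3.3400
= 12.2500

12.2500


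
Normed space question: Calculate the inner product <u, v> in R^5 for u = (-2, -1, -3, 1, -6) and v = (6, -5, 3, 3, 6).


Computing the standard inner product <u, v> = sum u_i * v_i
= -2*6 + -1*-5 + -3*3 + 1*3 + -6*6
= -12 + 5 + -9 + 3 + -36
= -49

-49


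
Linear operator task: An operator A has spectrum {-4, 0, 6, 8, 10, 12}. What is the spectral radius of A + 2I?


Spectrum of A + 2I = {-2, 2, 8, 10, 12, 14}
Spectral radius = max |lambda| over the shifted spectrum
= max(2, 2, 8, 10, 12, 14) = 14

14


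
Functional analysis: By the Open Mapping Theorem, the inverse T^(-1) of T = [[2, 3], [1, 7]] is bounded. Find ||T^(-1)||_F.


det(T) = 2*7 - 3*1 = 11
T^(-1) = (1/11) * [[7, -3], [-1, 2]] = [[0.6364, -0.2727], [-0.0909, 0.1818]]
||T^(-1)||_F^2 = 0.6364^2 + (-0.2727)^2 + (-0.0909)^2 + 0.1818^2 = 0.5207
||T^(-1)||_F = sqrt(0.5207) = 0.7216

0.7216


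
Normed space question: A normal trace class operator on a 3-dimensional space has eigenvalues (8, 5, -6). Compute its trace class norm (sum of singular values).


For a normal operator, singular values equal |eigenvalues|.
Trace norm = sum |lambda_i| = 8 + 5 + 6
= 19

19


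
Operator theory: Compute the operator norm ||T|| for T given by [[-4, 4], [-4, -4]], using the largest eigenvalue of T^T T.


A^T A = [[32, 0], [0, 32]]
trace(A^T A) = 64, det(A^T A) = 1024
discriminant = 64^2 - 4*1024 = 0
Largest eigenvalue of A^T A = (trace + sqrt(disc))/2 = 32.0000
||T|| = sqrt(32.0000) = 5.6569

5.6569


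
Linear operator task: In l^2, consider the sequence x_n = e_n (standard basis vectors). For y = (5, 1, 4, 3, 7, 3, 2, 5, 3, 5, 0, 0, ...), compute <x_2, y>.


x_2 = e_2 is the standard basis vector with 1 in position 2.
<x_2, y> = y_2 = 1
As n -> infinity, <x_n, y> -> 0, confirming weak convergence of (x_n) to 0.

1


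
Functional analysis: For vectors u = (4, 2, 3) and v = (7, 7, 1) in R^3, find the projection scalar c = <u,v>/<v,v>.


Computing <u,v> = 4*7 + 2*7 + 3*1 = 45
Computing <v,v> = 7^2 + 7^2 + 1^2 = 99
Projection coefficient = 45/99 = 0.4545

0.4545


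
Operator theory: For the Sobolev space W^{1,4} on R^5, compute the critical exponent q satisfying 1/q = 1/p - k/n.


Using the Sobolev embedding formula: 1/q = 1/p - k/n
1/q = 1/4 - 1/5 = 1/20
q = 1/(1/20) = 20

20.0000


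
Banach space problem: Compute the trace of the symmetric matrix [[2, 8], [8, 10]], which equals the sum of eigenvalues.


For a self-adjoint (symmetric) matrix, the eigenvalues are real.
The sum of eigenvalues equals the trace of the matrix.
trace = 2 + 10 = 12

12


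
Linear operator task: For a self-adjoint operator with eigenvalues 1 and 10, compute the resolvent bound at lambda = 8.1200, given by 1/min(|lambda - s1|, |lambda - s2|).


dist(8.1200, {1, 10}) = min(|8.1200 - 1|, |8.1200 - 10|)
= min(7.1200, 1.8800) = 1.8800
Resolvent bound = 1/1.8800 = 0.5319

0.5319


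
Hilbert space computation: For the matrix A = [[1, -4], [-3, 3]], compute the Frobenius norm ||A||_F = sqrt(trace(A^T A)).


||A||_F^2 = sum a_ij^2
= 1^2 + (-4)^2 + (-3)^2 + 3^2
= 1 + 16 + 9 + 9 = 35
||A||_F = sqrt(35) = 5.9161

5.9161


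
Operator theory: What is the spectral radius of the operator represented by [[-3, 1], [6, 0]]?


For a 2x2 matrix, eigenvalues satisfy lambda^2 - (trace)*lambda + det = 0
trace = -3 + 0 = -3
det = -3*0 - 1*6 = -6
discriminant = (-3)^2 - 4*(-6) = 33
spectral radius = max |eigenvalue| = 4.3723

4.3723


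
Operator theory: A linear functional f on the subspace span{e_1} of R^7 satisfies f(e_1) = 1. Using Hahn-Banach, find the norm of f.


The norm of f is given by ||f|| = sup_{||x||=1} |f(x)|.
On span{e_1}, ||e_1|| = 1, so ||f|| = |f(e_1)| / ||e_1||
= |1| / 1 = 1.0000

1.0000


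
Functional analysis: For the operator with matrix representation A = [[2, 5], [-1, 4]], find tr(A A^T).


trace(A * A^T) = sum of squares of all entries
= 2^2 + 5^2 + (-1)^2 + 4^2
= 4 + 25 + 1 + 16
= 46

46


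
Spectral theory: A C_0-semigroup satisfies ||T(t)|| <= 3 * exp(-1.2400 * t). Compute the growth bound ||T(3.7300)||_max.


||T(3.7300)|| <= 3 * exp(-1.2400 * 3.7300)
= 3 * exp(-4.6252)
= 3 * 0.0098
= 0.0294

0.0294


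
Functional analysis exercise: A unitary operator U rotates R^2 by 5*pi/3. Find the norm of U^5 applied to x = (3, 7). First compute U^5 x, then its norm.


U is a rotation by theta = 5*pi/3
U^5 = rotation by 5*theta = 25*pi/3 = 1*pi/3 (mod 2*pi)
cos(1*pi/3) = 0.5000, sin(1*pi/3) = 0.8660
U^5 x = (0.5000 * 3 - 0.8660 * 7, 0.8660 * 3 + 0.5000 * 7)
= (-4.5622, 6.0981)
||U^5 x|| = sqrt((-4.5622)^2 + 6.0981^2) = sqrt(58.0000) = 7.6158

7.6158


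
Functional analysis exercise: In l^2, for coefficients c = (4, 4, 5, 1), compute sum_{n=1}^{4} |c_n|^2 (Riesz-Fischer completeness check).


sum |c_n|^2 = 4^2 + 4^2 + 5^2 + 1^2
= 16 + 16 + 25 + 1
= 58

58


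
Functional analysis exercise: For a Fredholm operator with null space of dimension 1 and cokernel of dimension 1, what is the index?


The Fredholm index is defined as ind(T) = dim(ker T) - dim(coker T)
= 1 - 1
= 0

0


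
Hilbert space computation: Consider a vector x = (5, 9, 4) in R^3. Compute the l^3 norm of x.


The l^3 norm = (sum |x_i|^3)^(1/3)
Sum of 3th powers = 125 + 729 + 64 = 918
||x||_3 = (918)^(1/3) = 9.7188

9.7188


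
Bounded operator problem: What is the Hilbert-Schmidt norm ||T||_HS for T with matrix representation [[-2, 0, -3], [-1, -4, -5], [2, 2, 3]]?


The Hilbert-Schmidt norm is sqrt(sum of squares of all entries).
Sum of squares = (-2)^2 + 0^2 + (-3)^2 + (-1)^2 + (-4)^2 + (-5)^2 + 2^2 + 2^2 + 3^2
= 4 + 0 + 9 + 1 + 16 + 25 + 4 + 4 + 9 = 72
||T||_HS = sqrt(72) = 8.4853

8.4853


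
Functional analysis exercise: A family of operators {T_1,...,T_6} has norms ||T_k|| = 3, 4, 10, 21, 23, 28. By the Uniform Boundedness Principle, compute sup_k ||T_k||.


By the Uniform Boundedness Principle, the supremum of norms is finite.
sup_k ||T_k|| = max(3, 4, 10, 21, 23, 28) = 28

28


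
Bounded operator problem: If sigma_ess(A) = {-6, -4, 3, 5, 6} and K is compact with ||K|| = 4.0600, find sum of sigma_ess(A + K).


By Weyl's theorem, the essential spectrum is invariant under compact perturbations.
sigma_ess(A + K) = sigma_ess(A) = {-6, -4, 3, 5, 6}
Sum = -6 + -4 + 3 + 5 + 6 = 4

4


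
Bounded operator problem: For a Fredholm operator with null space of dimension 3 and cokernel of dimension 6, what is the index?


The Fredholm index is defined as ind(T) = dim(ker T) - dim(coker T)
= 3 - 6
= -3

-3


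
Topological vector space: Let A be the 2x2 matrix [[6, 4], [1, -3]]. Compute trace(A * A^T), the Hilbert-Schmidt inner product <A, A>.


trace(A * A^T) = sum of squares of all entries
= 6^2 + 4^2 + 1^2 + (-3)^2
= 36 + 16 + 1 + 9
= 62

62


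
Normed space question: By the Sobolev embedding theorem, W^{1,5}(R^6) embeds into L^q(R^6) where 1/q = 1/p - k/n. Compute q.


Using the Sobolev embedding formula: 1/q = 1/p - k/n
1/q = 1/5 - 1/6 = 1/30
q = 1/(1/30) = 30

30.0000


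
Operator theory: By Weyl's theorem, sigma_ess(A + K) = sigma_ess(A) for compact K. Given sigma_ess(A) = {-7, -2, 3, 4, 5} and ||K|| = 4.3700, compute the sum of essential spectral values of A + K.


By Weyl's theorem, the essential spectrum is invariant under compact perturbations.
sigma_ess(A + K) = sigma_ess(A) = {-7, -2, 3, 4, 5}
Sum = -7 + -2 + 3 + 4 + 5 = 3

3


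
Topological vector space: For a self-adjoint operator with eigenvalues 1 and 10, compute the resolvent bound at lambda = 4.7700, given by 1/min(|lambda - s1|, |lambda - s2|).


dist(4.7700, {1, 10}) = min(|4.7700 - 1|, |4.7700 - 10|)
= min(3.7700, 5.2300) = 3.7700
Resolvent bound = 1/3.7700 = 0.2653

0.2653


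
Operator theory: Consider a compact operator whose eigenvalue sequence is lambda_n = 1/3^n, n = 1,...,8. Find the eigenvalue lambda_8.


The eigenvalue formula gives lambda_8 = 1/3^8
= 1/6561
= 1.5242e-04

1.5242e-04


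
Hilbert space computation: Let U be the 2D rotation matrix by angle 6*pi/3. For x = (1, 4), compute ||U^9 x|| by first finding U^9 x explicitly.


U is a rotation by theta = 6*pi/3
U^9 = rotation by 9*theta = 54*pi/3 = 0*pi/3 (mod 2*pi)
cos(0*pi/3) = 1.0000, sin(0*pi/3) = 0.0000
U^9 x = (1.0000 * 1 - 0.0000 * 4, 0.0000 * 1 + 1.0000 * 4)
= (1.0000, 4.0000)
||U^9 x|| = sqrt(1.0000^2 + 4.0000^2) = sqrt(17.0000) = 4.1231

4.1231


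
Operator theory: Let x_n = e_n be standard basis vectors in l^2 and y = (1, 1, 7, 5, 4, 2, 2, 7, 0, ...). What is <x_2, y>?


x_2 = e_2 is the standard basis vector with 1 in position 2.
<x_2, y> = y_2 = 1
As n -> infinity, <x_n, y> -> 0, confirming weak convergence of (x_n) to 0.

1


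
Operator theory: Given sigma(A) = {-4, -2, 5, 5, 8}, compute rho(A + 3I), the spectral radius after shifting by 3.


Spectrum of A + 3I = {-1, 1, 8, 8, 11}
Spectral radius = max |lambda| over the shifted spectrum
= max(1, 1, 8, 8, 11) = 11

11


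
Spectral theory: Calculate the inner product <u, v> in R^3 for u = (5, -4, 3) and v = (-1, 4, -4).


Computing the standard inner product <u, v> = sum u_i * v_i
= 5*-1 + -4*4 + 3*-4
= -5 + -16 + -12
= -33

-33


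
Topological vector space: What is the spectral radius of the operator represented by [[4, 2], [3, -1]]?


For a 2x2 matrix, eigenvalues satisfy lambda^2 - (trace)*lambda + det = 0
trace = 4 + -1 = 3
det = 4*-1 - 2*3 = -10
discriminant = 3^2 - 4*(-10) = 49
spectral radius = max |eigenvalue| = 5.0000

5.0000


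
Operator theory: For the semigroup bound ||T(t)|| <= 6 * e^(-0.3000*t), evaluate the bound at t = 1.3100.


||T(1.3100)|| <= 6 * exp(-0.3000 * 1.3100)
= 6 * exp(-0.3930)
= 6 * 0.6750
= 4.0502

4.0502


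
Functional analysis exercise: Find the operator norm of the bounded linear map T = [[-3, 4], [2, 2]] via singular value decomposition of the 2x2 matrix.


A^T A = [[13, -8], [-8, 20]]
trace(A^T A) = 33, det(A^T A) = 196
discriminant = 33^2 - 4*196 = 305
Largest eigenvalue of A^T A = (trace + sqrt(disc))/2 = 25.2321
||T|| = sqrt(25.2321) = 5.0232

5.0232


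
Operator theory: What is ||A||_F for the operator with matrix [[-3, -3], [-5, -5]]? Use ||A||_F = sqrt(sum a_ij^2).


||A||_F^2 = sum a_ij^2
= (-3)^2 + (-3)^2 + (-5)^2 + (-5)^2
= 9 + 9 + 25 + 25 = 68
||A||_F = sqrt(68) = 8.2462

8.2462


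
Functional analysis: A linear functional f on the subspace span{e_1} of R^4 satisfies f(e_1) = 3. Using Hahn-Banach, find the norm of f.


The norm of f is given by ||f|| = sup_{||x||=1} |f(x)|.
On span{e_1}, ||e_1|| = 1, so ||f|| = |f(e_1)| / ||e_1||
= |3| / 1 = 3.0000

3.0000


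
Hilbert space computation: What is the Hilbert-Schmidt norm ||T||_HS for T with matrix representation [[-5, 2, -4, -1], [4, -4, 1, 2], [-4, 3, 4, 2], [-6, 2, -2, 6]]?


The Hilbert-Schmidt norm is sqrt(sum of squares of all entries).
Sum of squares = (-5)^2 + 2^2 + (-4)^2 + (-1)^2 + 4^2 + (-4)^2 + 1^2 + 2^2 + (-4)^2 + 3^2 + 4^2 + 2^2 + (-6)^2 + 2^2 + (-2)^2 + 6^2
= 25 + 4 + 16 + 1 + 16 + 16 + 1 + 4 + 16 + 9 + 16 + 4 + 36 + 4 + 4 + 36 = 208
||T||_HS = sqrt(208) = 14.4222

14.4222


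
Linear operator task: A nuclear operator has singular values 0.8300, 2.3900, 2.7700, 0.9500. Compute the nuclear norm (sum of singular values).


The nuclear norm is the sum of all singular values.
||T||_1 = 0.8300 + 2.3900 + 2.7700 + 0.9500
= 6.9400

6.9400


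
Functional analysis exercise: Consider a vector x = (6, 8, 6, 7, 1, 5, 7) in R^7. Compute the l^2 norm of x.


The l^2 norm = (sum |x_i|^2)^(1/2)
Sum of 2th powers = 36 + 64 + 36 + 49 + 1 + 25 + 49 = 260
||x||_2 = (260)^(1/2) = 16.1245

16.1245


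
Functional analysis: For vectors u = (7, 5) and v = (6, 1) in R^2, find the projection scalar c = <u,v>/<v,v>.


Computing <u,v> = 7*6 + 5*1 = 47
Computing <v,v> = 6^2 + 1^2 = 37
Projection coefficient = 47/37 = 1.2703

1.2703


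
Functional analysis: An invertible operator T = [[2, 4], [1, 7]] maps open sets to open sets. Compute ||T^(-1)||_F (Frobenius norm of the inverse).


det(T) = 2*7 - 4*1 = 10
T^(-1) = (1/10) * [[7, -4], [-1, 2]] = [[0.7000, -0.4000], [-0.1000, 0.2000]]
||T^(-1)||_F^2 = 0.7000^2 + (-0.4000)^2 + (-0.1000)^2 + 0.2000^2 = 0.7000
||T^(-1)||_F = sqrt(0.7000) = 0.8367

0.8367


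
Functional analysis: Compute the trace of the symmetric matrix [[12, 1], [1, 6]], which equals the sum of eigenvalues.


For a self-adjoint (symmetric) matrix, the eigenvalues are real.
The sum of eigenvalues equals the trace of the matrix.
trace = 12 + 6 = 18

18


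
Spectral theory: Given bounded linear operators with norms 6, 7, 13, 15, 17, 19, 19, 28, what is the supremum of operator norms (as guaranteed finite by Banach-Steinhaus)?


By the Uniform Boundedness Principle, the supremum of norms is finite.
sup_k ||T_k|| = max(6, 7, 13, 15, 17, 19, 19, 28) = 28

28


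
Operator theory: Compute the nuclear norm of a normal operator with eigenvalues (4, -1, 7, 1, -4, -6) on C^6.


For a normal operator, singular values equal |eigenvalues|.
Trace norm = sum |lambda_i| = 4 + 1 + 7 + 1 + 4 + 6
= 23

23


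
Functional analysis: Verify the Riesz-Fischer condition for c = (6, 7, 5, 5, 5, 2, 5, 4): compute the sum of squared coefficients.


sum |c_n|^2 = 6^2 + 7^2 + 5^2 + 5^2 + 5^2 + 2^2 + 5^2 + 4^2
= 36 + 49 + 25 + 25 + 25 + 4 + 25 + 16
= 205

205


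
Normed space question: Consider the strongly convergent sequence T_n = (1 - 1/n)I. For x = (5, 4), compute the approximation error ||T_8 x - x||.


T_8 x - x = (1 - 1/8)x - x = -x/8
||x|| = sqrt(41) = 6.4031
||T_8 x - x|| = ||x||/8 = 6.4031/8 = 0.8004

0.8004


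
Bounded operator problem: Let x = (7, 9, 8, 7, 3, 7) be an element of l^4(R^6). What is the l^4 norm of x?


The l^4 norm = (sum |x_i|^4)^(1/4)
Sum of 4th powers = 2401 + 6561 + 4096 + 2401 + 81 + 2401 = 17941
||x||_4 = (17941)^(1/4) = 11.5734

11.5734


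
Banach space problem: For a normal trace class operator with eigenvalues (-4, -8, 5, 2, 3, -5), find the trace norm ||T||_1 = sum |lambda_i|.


For a normal operator, singular values equal |eigenvalues|.
Trace norm = sum |lambda_i| = 4 + 8 + 5 + 2 + 3 + 5
= 27

27


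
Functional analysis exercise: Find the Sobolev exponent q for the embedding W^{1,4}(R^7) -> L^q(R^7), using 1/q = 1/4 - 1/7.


Using the Sobolev embedding formula: 1/q = 1/p - k/n
1/q = 1/4 - 1/7 = 3/28
q = 1/(3/28) = 28/3 = 9.3333

9.3333


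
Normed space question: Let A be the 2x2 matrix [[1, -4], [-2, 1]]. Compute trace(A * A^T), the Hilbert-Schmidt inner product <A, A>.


trace(A * A^T) = sum of squares of all entries
= 1^2 + (-4)^2 + (-2)^2 + 1^2
= 1 + 16 + 4 + 1
= 22

22


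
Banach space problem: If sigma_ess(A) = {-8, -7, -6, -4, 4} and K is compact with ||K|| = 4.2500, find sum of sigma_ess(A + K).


By Weyl's theorem, the essential spectrum is invariant under compact perturbations.
sigma_ess(A + K) = sigma_ess(A) = {-8, -7, -6, -4, 4}
Sum = -8 + -7 + -6 + -4 + 4 = -21

-21


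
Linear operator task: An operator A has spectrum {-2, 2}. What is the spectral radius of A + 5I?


Spectrum of A + 5I = {3, 7}
Spectral radius = max |lambda| over the shifted spectrum
= max(3, 7) = 7

7


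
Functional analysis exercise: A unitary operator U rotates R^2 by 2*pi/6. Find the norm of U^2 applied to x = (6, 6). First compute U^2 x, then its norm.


U is a rotation by theta = 2*pi/6
U^2 = rotation by 2*theta = 4*pi/6
cos(4*pi/6) = -0.5000, sin(4*pi/6) = 0.8660
U^2 x = (-0.5000 * 6 - 0.8660 * 6, 0.8660 * 6 + -0.5000 * 6)
= (-8.1962, 2.1962)
||U^2 x|| = sqrt((-8.1962)^2 + 2.1962^2) = sqrt(72.0000) = 8.4853

8.4853


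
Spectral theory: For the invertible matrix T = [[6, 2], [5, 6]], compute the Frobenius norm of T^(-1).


det(T) = 6*6 - 2*5 = 26
T^(-1) = (1/26) * [[6, -2], [-5, 6]] = [[0.2308, -0.0769], [-0.1923, 0.2308]]
||T^(-1)||_F^2 = 0.2308^2 + (-0.0769)^2 + (-0.1923)^2 + 0.2308^2 = 0.1494
||T^(-1)||_F = sqrt(0.1494) = 0.3865

0.3865


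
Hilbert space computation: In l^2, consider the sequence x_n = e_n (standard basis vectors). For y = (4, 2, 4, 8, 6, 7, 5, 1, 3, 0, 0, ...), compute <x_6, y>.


x_6 = e_6 is the standard basis vector with 1 in position 6.
<x_6, y> = y_6 = 7
As n -> infinity, <x_n, y> -> 0, confirming weak convergence of (x_n) to 0.

7


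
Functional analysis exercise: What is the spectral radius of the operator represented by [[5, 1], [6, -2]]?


For a 2x2 matrix, eigenvalues satisfy lambda^2 - (trace)*lambda + det = 0
trace = 5 + -2 = 3
det = 5*-2 - 1*6 = -16
discriminant = 3^2 - 4*(-16) = 73
spectral radius = max |eigenvalue| = 5.7720

5.7720


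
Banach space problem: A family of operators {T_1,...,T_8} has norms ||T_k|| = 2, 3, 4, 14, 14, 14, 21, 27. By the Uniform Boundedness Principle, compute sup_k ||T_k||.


By the Uniform Boundedness Principle, the supremum of norms is finite.
sup_k ||T_k|| = max(2, 3, 4, 14, 14, 14, 21, 27) = 27

27


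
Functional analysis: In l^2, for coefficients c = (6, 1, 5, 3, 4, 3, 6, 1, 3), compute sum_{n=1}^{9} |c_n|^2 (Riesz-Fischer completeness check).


sum |c_n|^2 = 6^2 + 1^2 + 5^2 + 3^2 + 4^2 + 3^2 + 6^2 + 1^2 + 3^2
= 36 + 1 + 25 + 9 + 16 + 9 + 36 + 1 + 9
= 142

142


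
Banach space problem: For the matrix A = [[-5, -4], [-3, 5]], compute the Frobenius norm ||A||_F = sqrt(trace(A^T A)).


||A||_F^2 = sum a_ij^2
= (-5)^2 + (-4)^2 + (-3)^2 + 5^2
= 25 + 16 + 9 + 25 = 75
||A||_F = sqrt(75) = 8.6603

8.6603


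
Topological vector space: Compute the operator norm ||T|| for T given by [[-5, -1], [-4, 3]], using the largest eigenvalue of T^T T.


A^T A = [[41, -7], [-7, 10]]
trace(A^T A) = 51, det(A^T A) = 361
discriminant = 51^2 - 4*361 = 1157
Largest eigenvalue of A^T A = (trace + sqrt(disc))/2 = 42.5074
||T|| = sqrt(42.5074) = 6.5198

6.5198


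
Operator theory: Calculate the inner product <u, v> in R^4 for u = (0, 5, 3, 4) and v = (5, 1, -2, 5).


Computing the standard inner product <u, v> = sum u_i * v_i
= 0*5 + 5*1 + 3*-2 + 4*5
= 0 + 5 + -6 + 20
= 19

19


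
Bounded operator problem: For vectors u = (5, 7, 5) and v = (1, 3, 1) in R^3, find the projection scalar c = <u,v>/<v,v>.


Computing <u,v> = 5*1 + 7*3 + 5*1 = 31
Computing <v,v> = 1^2 + 3^2 + 1^2 = 11
Projection coefficient = 31/11 = 2.8182

2.8182


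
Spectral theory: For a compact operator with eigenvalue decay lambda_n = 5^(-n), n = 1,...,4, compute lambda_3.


The eigenvalue formula gives lambda_3 = 1/5^3
= 1/125
= 0.0080

0.0080


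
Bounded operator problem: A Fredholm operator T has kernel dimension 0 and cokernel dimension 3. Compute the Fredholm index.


The Fredholm index is defined as ind(T) = dim(ker T) - dim(coker T)
= 0 - 3
= -3

-3


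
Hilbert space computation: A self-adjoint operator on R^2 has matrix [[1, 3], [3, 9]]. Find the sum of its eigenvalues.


For a self-adjoint (symmetric) matrix, the eigenvalues are real.
The sum of eigenvalues equals the trace of the matrix.
trace = 1 + 9 = 10

10


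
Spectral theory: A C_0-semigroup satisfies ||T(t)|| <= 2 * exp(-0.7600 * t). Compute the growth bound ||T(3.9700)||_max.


||T(3.9700)|| <= 2 * exp(-0.7600 * 3.9700)
= 2 * exp(-3.0172)
= 2 * 0.0489
= 0.0979

0.0979


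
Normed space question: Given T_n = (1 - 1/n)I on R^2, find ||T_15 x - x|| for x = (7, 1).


T_15 x - x = (1 - 1/15)x - x = -x/15
||x|| = sqrt(50) = 7.0711
||T_15 x - x|| = ||x||/15 = 7.0711/15 = 0.4714

0.4714


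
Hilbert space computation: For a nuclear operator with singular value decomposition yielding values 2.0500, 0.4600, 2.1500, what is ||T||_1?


The nuclear norm is the sum of all singular values.
||T||_1 = 2.0500 + 0.4600 + 2.1500
= 4.6600

4.6600


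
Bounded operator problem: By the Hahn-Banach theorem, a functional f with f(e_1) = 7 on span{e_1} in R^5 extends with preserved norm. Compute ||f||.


The norm of f is given by ||f|| = sup_{||x||=1} |f(x)|.
On span{e_1}, ||e_1|| = 1, so ||f|| = |f(e_1)| / ||e_1||
= |7| / 1 = 7.0000

7.0000


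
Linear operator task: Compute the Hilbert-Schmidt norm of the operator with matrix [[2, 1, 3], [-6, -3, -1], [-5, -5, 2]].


The Hilbert-Schmidt norm is sqrt(sum of squares of all entries).
Sum of squares = 2^2 + 1^2 + 3^2 + (-6)^2 + (-3)^2 + (-1)^2 + (-5)^2 + (-5)^2 + 2^2
= 4 + 1 + 9 + 36 + 9 + 1 + 25 + 25 + 4 = 114
||T||_HS = sqrt(114) = 10.6771

10.6771


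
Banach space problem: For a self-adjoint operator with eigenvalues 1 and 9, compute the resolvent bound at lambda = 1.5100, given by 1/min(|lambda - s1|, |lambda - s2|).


dist(1.5100, {1, 9}) = min(|1.5100 - 1|, |1.5100 - 9|)
= min(0.5100, 7.4900) = 0.5100
Resolvent bound = 1/0.5100 = 1.9608

1.9608


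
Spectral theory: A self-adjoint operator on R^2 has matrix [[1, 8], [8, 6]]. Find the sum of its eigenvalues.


For a self-adjoint (symmetric) matrix, the eigenvalues are real.
The sum of eigenvalues equals the trace of the matrix.
trace = 1 + 6 = 7

7


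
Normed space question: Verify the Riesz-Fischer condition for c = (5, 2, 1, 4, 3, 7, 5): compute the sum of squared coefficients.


sum |c_n|^2 = 5^2 + 2^2 + 1^2 + 4^2 + 3^2 + 7^2 + 5^2
= 25 + 4 + 1 + 16 + 9 + 49 + 25
= 129

129


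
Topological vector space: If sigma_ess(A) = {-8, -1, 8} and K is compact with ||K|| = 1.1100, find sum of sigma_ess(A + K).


By Weyl's theorem, the essential spectrum is invariant under compact perturbations.
sigma_ess(A + K) = sigma_ess(A) = {-8, -1, 8}
Sum = -8 + -1 + 8 = -1

-1


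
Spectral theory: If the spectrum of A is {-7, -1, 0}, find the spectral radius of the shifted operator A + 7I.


Spectrum of A + 7I = {0, 6, 7}
Spectral radius = max |lambda| over the shifted spectrum
= max(0, 6, 7) = 7

7


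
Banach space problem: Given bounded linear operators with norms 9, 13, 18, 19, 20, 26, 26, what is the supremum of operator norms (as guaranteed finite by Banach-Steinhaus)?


By the Uniform Boundedness Principle, the supremum of norms is finite.
sup_k ||T_k|| = max(9, 13, 18, 19, 20, 26, 26) = 26

26


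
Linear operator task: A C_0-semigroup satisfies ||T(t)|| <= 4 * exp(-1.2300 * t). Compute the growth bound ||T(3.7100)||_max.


||T(3.7100)|| <= 4 * exp(-1.2300 * 3.7100)
= 4 * exp(-4.5633)
= 4 * 0.0104
= 0.0417

0.0417


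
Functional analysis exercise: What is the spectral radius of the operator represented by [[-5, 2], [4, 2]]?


For a 2x2 matrix, eigenvalues satisfy lambda^2 - (trace)*lambda + det = 0
trace = -5 + 2 = -3
det = -5*2 - 2*4 = -18
discriminant = (-3)^2 - 4*(-18) = 81
spectral radius = max |eigenvalue| = 6.0000

6.0000


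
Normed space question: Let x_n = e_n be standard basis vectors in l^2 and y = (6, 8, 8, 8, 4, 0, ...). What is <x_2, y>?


x_2 = e_2 is the standard basis vector with 1 in position 2.
<x_2, y> = y_2 = 8
As n -> infinity, <x_n, y> -> 0, confirming weak convergence of (x_n) to 0.

8


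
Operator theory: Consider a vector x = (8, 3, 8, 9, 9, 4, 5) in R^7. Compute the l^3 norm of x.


The l^3 norm = (sum |x_i|^3)^(1/3)
Sum of 3th powers = 512 + 27 + 512 + 729 + 729 + 64 + 125 = 2698
||x||_3 = (2698)^(1/3) = 13.9213

13.9213


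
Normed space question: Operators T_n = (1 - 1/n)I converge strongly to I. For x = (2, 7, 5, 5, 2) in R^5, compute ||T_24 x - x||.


T_24 x - x = (1 - 1/24)x - x = -x/24
||x|| = sqrt(107) = 10.3441
||T_24 x - x|| = ||x||/24 = 10.3441/24 = 0.4310

0.4310


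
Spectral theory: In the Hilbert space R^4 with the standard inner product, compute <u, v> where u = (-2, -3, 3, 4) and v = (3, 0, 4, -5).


Computing the standard inner product <u, v> = sum u_i * v_i
= -2*3 + -3*0 + 3*4 + 4*-5
= -6 + 0 + 12 + -20
= -14

-14


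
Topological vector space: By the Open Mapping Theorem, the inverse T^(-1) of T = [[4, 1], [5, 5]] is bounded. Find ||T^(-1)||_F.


det(T) = 4*5 - 1*5 = 15
T^(-1) = (1/15) * [[5, -1], [-5, 4]] = [[0.3333, -0.0667], [-0.3333, 0.2667]]
||T^(-1)||_F^2 = 0.3333^2 + (-0.0667)^2 + (-0.3333)^2 + 0.2667^2 = 0.2978
||T^(-1)||_F = sqrt(0.2978) = 0.5457

0.5457


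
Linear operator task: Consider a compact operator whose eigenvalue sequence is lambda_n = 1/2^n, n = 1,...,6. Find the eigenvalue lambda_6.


The eigenvalue formula gives lambda_6 = 1/2^6
= 1/64
= 0.0156

0.0156


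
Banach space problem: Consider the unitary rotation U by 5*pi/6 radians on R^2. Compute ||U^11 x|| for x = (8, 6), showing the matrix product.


U is a rotation by theta = 5*pi/6
U^11 = rotation by 11*theta = 55*pi/6 = 7*pi/6 (mod 2*pi)
cos(7*pi/6) = -0.8660, sin(7*pi/6) = -0.5000
U^11 x = (-0.8660 * 8 - -0.5000 * 6, -0.5000 * 8 + -0.8660 * 6)
= (-3.9282, -9.1962)
||U^11 x|| = sqrt((-3.9282)^2 + (-9.1962)^2) = sqrt(100.0000) = 10.0000

10.0000


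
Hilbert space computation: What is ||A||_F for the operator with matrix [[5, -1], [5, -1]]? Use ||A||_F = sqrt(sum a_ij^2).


||A||_F^2 = sum a_ij^2
= 5^2 + (-1)^2 + 5^2 + (-1)^2
= 25 + 1 + 25 + 1 = 52
||A||_F = sqrt(52) = 7.2111

7.2111


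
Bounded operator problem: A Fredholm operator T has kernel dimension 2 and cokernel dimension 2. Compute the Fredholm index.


The Fredholm index is defined as ind(T) = dim(ker T) - dim(coker T)
= 2 - 2
= 0

0


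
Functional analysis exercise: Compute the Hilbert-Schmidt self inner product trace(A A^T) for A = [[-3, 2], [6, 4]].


trace(A * A^T) = sum of squares of all entries
= (-3)^2 + 2^2 + 6^2 + 4^2
= 9 + 4 + 36 + 16
= 65

65


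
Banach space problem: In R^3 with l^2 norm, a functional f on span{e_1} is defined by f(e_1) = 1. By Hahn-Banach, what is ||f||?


The norm of f is given by ||f|| = sup_{||x||=1} |f(x)|.
On span{e_1}, ||e_1|| = 1, so ||f|| = |f(e_1)| / ||e_1||
= |1| / 1 = 1.0000

1.0000


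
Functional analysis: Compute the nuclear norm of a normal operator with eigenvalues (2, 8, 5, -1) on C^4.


For a normal operator, singular values equal |eigenvalues|.
Trace norm = sum |lambda_i| = 2 + 8 + 5 + 1
= 16

16


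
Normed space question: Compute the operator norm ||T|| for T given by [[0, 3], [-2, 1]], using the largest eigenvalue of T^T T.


A^T A = [[4, -2], [-2, 10]]
trace(A^T A) = 14, det(A^T A) = 36
discriminant = 14^2 - 4*36 = 52
Largest eigenvalue of A^T A = (trace + sqrt(disc))/2 = 10.6056
||T|| = sqrt(10.6056) = 3.2566

3.2566


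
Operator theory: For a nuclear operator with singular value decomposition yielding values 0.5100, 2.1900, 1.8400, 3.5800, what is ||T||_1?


The nuclear norm is the sum of all singular values.
||T||_1 = 0.5100 + 2.1900 + 1.8400 + 3.5800
= 8.1200

8.1200


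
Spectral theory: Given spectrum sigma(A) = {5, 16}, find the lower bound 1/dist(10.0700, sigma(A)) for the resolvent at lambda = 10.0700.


dist(10.0700, {5, 16}) = min(|10.0700 - 5|, |10.0700 - 16|)
= min(5.0700, 5.9300) = 5.0700
Resolvent bound = 1/5.0700 = 0.1972

0.1972


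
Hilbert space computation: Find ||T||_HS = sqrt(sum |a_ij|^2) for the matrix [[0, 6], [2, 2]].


The Hilbert-Schmidt norm is sqrt(sum of squares of all entries).
Sum of squares = 0^2 + 6^2 + 2^2 + 2^2
= 0 + 36 + 4 + 4 = 44
||T||_HS = sqrt(44) = 6.6332

6.6332


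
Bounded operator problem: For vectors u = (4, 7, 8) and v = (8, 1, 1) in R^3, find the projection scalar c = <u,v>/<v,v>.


Computing <u,v> = 4*8 + 7*1 + 8*1 = 47
Computing <v,v> = 8^2 + 1^2 + 1^2 = 66
Projection coefficient = 47/66 = 0.7121

0.7121


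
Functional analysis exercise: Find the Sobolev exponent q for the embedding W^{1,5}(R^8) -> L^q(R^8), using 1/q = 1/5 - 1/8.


Using the Sobolev embedding formula: 1/q = 1/p - k/n
1/q = 1/5 - 1/8 = 3/40
q = 1/(3/40) = 40/3 = 13.3333

13.3333


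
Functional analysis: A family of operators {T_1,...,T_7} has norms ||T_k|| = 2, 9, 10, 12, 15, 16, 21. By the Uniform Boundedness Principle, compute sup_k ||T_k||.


By the Uniform Boundedness Principle, the supremum of norms is finite.
sup_k ||T_k|| = max(2, 9, 10, 12, 15, 16, 21) = 21

21


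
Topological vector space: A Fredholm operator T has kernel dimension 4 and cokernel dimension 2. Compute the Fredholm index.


The Fredholm index is defined as ind(T) = dim(ker T) - dim(coker T)
= 4 - 2
= 2

2


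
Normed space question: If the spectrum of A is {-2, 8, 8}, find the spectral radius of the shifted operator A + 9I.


Spectrum of A + 9I = {7, 17, 17}
Spectral radius = max |lambda| over the shifted spectrum
= max(7, 17, 17) = 17

17


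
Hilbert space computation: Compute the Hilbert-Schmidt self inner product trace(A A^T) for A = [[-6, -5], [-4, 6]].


trace(A * A^T) = sum of squares of all entries
= (-6)^2 + (-5)^2 + (-4)^2 + 6^2
= 36 + 25 + 16 + 36
= 113

113


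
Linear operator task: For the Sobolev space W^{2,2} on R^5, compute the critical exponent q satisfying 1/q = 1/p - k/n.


Using the Sobolev embedding formula: 1/q = 1/p - k/n
1/q = 1/2 - 2/5 = 1/10
q = 1/(1/10) = 10

10.0000


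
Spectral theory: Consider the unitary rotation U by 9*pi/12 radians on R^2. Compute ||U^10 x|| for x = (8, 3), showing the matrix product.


U is a rotation by theta = 9*pi/12
U^10 = rotation by 10*theta = 90*pi/12 = 18*pi/12 (mod 2*pi)
cos(18*pi/12) = 0.0000, sin(18*pi/12) = -1.0000
U^10 x = (0.0000 * 8 - -1.0000 * 3, -1.0000 * 8 + 0.0000 * 3)
= (3.0000, -8.0000)
||U^10 x|| = sqrt(3.0000^2 + (-8.0000)^2) = sqrt(73.0000) = 8.5440

8.5440


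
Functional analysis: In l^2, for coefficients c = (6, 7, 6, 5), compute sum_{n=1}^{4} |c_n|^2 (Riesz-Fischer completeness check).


sum |c_n|^2 = 6^2 + 7^2 + 6^2 + 5^2
= 36 + 49 + 36 + 25
= 146

146


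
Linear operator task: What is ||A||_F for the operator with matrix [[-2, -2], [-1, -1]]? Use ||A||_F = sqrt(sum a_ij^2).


||A||_F^2 = sum a_ij^2
= (-2)^2 + (-2)^2 + (-1)^2 + (-1)^2
= 4 + 4 + 1 + 1 = 10
||A||_F = sqrt(10) = 3.1623

3.1623


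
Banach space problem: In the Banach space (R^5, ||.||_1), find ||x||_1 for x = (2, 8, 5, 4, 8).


The l^1 norm equals the sum of absolute values of all components.
||x||_1 = 2 + 8 + 5 + 4 + 8
= 27

27.0000


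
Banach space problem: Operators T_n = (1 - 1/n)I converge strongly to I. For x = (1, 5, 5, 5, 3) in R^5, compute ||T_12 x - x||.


T_12 x - x = (1 - 1/12)x - x = -x/12
||x|| = sqrt(85) = 9.2195
||T_12 x - x|| = ||x||/12 = 9.2195/12 = 0.7683

0.7683


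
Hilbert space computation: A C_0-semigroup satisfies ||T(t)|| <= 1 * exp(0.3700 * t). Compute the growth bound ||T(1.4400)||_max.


||T(1.4400)|| <= 1 * exp(0.3700 * 1.4400)
= 1 * exp(0.5328)
= 1 * 1.7037
= 1.7037

1.7037


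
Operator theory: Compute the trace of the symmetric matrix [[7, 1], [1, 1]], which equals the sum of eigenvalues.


For a self-adjoint (symmetric) matrix, the eigenvalues are real.
The sum of eigenvalues equals the trace of the matrix.
trace = 7 + 1 = 8

8


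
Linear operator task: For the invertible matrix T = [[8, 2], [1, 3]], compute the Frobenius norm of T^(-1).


det(T) = 8*3 - 2*1 = 22
T^(-1) = (1/22) * [[3, -2], [-1, 8]] = [[0.1364, -0.0909], [-0.0455, 0.3636]]
||T^(-1)||_F^2 = 0.1364^2 + (-0.0909)^2 + (-0.0455)^2 + 0.3636^2 = 0.1612
||T^(-1)||_F = sqrt(0.1612) = 0.4014

0.4014


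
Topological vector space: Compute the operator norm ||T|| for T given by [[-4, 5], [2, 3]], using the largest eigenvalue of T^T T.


A^T A = [[20, -14], [-14, 34]]
trace(A^T A) = 54, det(A^T A) = 484
discriminant = 54^2 - 4*484 = 980
Largest eigenvalue of A^T A = (trace + sqrt(disc))/2 = 42.6525
||T|| = sqrt(42.6525) = 6.5309

6.5309


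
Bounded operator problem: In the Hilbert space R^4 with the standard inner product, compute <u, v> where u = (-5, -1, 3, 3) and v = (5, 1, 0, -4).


Computing the standard inner product <u, v> = sum u_i * v_i
= -5*5 + -1*1 + 3*0 + 3*-4
= -25 + -1 + 0 + -12
= -38

-38


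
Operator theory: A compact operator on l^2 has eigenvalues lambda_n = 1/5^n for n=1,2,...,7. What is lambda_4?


The eigenvalue formula gives lambda_4 = 1/5^4
= 1/625
= 0.0016

0.0016


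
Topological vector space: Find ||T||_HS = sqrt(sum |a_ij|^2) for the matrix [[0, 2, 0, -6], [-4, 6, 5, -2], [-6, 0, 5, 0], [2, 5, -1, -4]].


The Hilbert-Schmidt norm is sqrt(sum of squares of all entries).
Sum of squares = 0^2 + 2^2 + 0^2 + (-6)^2 + (-4)^2 + 6^2 + 5^2 + (-2)^2 + (-6)^2 + 0^2 + 5^2 + 0^2 + 2^2 + 5^2 + (-1)^2 + (-4)^2
= 0 + 4 + 0 + 36 + 16 + 36 + 25 + 4 + 36 + 0 + 25 + 0 + 4 + 25 + 1 + 16 = 228
||T||_HS = sqrt(228) = 15.0997

15.0997


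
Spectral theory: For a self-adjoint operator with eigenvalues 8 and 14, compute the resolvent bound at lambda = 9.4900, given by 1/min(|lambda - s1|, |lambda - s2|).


dist(9.4900, {8, 14}) = min(|9.4900 - 8|, |9.4900 - 14|)
= min(1.4900, 4.5100) = 1.4900
Resolvent bound = 1/1.4900 = 0.6711

0.6711


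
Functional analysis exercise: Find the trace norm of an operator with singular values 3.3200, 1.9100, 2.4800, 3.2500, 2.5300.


The nuclear norm is the sum of all singular values.
||T||_1 = 3.3200 + 1.9100 + 2.4800 + 3.2500 + 2.5300
= 13.4900

13.4900


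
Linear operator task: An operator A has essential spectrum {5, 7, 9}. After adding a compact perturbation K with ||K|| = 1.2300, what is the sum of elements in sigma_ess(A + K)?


By Weyl's theorem, the essential spectrum is invariant under compact perturbations.
sigma_ess(A + K) = sigma_ess(A) = {5, 7, 9}
Sum = 5 + 7 + 9 = 21

21


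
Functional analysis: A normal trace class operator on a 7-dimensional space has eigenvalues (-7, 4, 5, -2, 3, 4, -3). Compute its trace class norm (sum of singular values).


For a normal operator, singular values equal |eigenvalues|.
Trace norm = sum |lambda_i| = 7 + 4 + 5 + 2 + 3 + 4 + 3
= 28

28


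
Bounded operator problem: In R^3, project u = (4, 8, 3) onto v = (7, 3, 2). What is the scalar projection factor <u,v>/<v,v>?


Computing <u,v> = 4*7 + 8*3 + 3*2 = 58
Computing <v,v> = 7^2 + 3^2 + 2^2 = 62
Projection coefficient = 58/62 = 0.9355

0.9355


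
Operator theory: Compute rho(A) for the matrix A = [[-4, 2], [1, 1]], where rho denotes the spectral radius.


For a 2x2 matrix, eigenvalues satisfy lambda^2 - (trace)*lambda + det = 0
trace = -4 + 1 = -3
det = -4*1 - 2*1 = -6
discriminant = (-3)^2 - 4*(-6) = 33
spectral radius = max |eigenvalue| = 4.3723

4.3723


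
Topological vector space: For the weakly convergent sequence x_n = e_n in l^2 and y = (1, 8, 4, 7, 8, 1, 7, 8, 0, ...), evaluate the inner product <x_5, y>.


x_5 = e_5 is the standard basis vector with 1 in position 5.
<x_5, y> = y_5 = 8
As n -> infinity, <x_n, y> -> 0, confirming weak convergence of (x_n) to 0.

8


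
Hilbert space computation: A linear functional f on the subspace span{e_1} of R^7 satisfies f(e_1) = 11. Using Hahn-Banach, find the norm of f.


The norm of f is given by ||f|| = sup_{||x||=1} |f(x)|.
On span{e_1}, ||e_1|| = 1, so ||f|| = |f(e_1)| / ||e_1||
= |11| / 1 = 11.0000

11.0000


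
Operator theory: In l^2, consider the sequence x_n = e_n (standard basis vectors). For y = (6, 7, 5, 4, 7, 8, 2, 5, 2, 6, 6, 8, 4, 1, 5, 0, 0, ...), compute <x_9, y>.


x_9 = e_9 is the standard basis vector with 1 in position 9.
<x_9, y> = y_9 = 2
As n -> infinity, <x_n, y> -> 0, confirming weak convergence of (x_n) to 0.

2


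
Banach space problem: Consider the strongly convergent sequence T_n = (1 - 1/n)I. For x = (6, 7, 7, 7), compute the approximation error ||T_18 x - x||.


T_18 x - x = (1 - 1/18)x - x = -x/18
||x|| = sqrt(183) = 13.5277
||T_18 x - x|| = ||x||/18 = 13.5277/18 = 0.7515

0.7515


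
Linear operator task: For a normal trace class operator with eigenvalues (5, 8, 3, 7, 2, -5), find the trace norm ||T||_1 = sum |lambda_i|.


For a normal operator, singular values equal |eigenvalues|.
Trace norm = sum |lambda_i| = 5 + 8 + 3 + 7 + 2 + 5
= 30

30


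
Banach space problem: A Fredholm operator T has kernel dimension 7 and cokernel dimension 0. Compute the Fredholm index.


The Fredholm index is defined as ind(T) = dim(ker T) - dim(coker T)
= 7 - 0
= 7

7


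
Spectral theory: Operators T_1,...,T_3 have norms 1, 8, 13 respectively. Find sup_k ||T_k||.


By the Uniform Boundedness Principle, the supremum of norms is finite.
sup_k ||T_k|| = max(1, 8, 13) = 13

13


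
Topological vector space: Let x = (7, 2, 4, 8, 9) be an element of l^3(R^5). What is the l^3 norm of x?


The l^3 norm = (sum |x_i|^3)^(1/3)
Sum of 3th powers = 343 + 8 + 64 + 512 + 729 = 1656
||x||_3 = (1656)^(1/3) = 11.8310

11.8310


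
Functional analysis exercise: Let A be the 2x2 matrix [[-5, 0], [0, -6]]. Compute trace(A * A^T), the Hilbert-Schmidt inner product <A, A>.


trace(A * A^T) = sum of squares of all entries
= (-5)^2 + 0^2 + 0^2 + (-6)^2
= 25 + 0 + 0 + 36
= 61

61


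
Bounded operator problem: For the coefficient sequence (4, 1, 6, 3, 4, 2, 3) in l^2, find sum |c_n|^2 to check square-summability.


sum |c_n|^2 = 4^2 + 1^2 + 6^2 + 3^2 + 4^2 + 2^2 + 3^2
= 16 + 1 + 36 + 9 + 16 + 4 + 9
= 91

91


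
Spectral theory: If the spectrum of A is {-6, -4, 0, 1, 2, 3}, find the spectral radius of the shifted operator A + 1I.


Spectrum of A + 1I = {-5, -3, 1, 2, 3, 4}
Spectral radius = max |lambda| over the shifted spectrum
= max(5, 3, 1, 2, 3, 4) = 5

5


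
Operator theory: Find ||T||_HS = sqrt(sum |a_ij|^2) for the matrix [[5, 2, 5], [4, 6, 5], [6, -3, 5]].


The Hilbert-Schmidt norm is sqrt(sum of squares of all entries).
Sum of squares = 5^2 + 2^2 + 5^2 + 4^2 + 6^2 + 5^2 + 6^2 + (-3)^2 + 5^2
= 25 + 4 + 25 + 16 + 36 + 25 + 36 + 9 + 25 = 201
||T||_HS = sqrt(201) = 14.1774

14.1774


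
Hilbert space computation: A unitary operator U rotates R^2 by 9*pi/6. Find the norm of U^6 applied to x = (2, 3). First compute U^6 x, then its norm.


U is a rotation by theta = 9*pi/6
U^6 = rotation by 6*theta = 54*pi/6 = 6*pi/6 (mod 2*pi)
cos(6*pi/6) = -1.0000, sin(6*pi/6) = 0.0000
U^6 x = (-1.0000 * 2 - 0.0000 * 3, 0.0000 * 2 + -1.0000 * 3)
= (-2.0000, -3.0000)
||U^6 x|| = sqrt((-2.0000)^2 + (-3.0000)^2) = sqrt(13.0000) = 3.6056

3.6056
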